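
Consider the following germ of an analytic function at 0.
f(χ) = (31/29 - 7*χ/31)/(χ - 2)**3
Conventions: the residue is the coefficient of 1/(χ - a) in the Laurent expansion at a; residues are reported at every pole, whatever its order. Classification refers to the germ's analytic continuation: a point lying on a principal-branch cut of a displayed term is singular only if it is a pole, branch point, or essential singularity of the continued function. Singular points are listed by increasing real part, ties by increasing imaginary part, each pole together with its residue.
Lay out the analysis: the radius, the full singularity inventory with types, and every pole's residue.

Denominator factor (χ - 2)^3: pole of order 3 at 2, modulus 2.
The radius of convergence is the smallest modulus among the singular points: 2.
At the order-3 pole 2 set g(χ) = (χ - (2))^3*f(χ) = 31/29 - 7*χ/31.
Order-3 pole: residue = g''(a)/2; g''(2) = 0, so the residue is 0.

Radius of convergence at 0: 2.
At 2: a pole of order 3; residue 0.


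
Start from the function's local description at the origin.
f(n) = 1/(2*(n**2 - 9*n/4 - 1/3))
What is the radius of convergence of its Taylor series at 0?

The radius of convergence is -9/8 + (1/24)*sqrt(921).

Denominator factor (n**2 - 9*n/4 - 1/3): discriminant 307/48, real irrational roots 9/8 + (1/24)*sqrt(921) and 9/8 - (1/24)*sqrt(921); poles of order 1, moduli 9/8 + (1/24)*sqrt(921) and -9/8 + (1/24)*sqrt(921).
The radius of convergence is the smallest modulus among the singular points: -9/8 + (1/24)*sqrt(921).


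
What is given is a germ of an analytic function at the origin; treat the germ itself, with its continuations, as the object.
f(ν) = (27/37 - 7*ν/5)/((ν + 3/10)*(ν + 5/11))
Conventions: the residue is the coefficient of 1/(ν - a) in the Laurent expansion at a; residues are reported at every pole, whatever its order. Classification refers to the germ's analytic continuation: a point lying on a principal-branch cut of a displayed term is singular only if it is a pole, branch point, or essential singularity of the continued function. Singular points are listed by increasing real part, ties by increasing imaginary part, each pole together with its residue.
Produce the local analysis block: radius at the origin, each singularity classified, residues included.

Denominator factor (ν + 5/11): pole of order 1 at -5/11, modulus 5/11.
Denominator factor (ν + 3/10): pole of order 1 at -3/10, modulus 3/10.
The radius of convergence is the smallest modulus among the singular points: 3/10.
At the order-1 pole -5/11 set g(ν) = (ν - (-5/11))*f(ν) = (27/37 - 7*ν/5)/(ν + 3/10).
Simple pole: residue = g(a) at a = -5/11, which is -5560/629.
At the order-1 pole -3/10 set g(ν) = (ν - (-3/10))*f(ν) = (27/37 - 7*ν/5)/(ν + 5/11).
Simple pole: residue = g(a) at a = -3/10, which is 23397/3145.
List the singular points by increasing real part (a conjugate pair: the negative imaginary part first).

Radius of convergence at 0: 3/10.
At -5/11: a pole of order 1; residue -5560/629.
At -3/10: a pole of order 1; residue 23397/3145.


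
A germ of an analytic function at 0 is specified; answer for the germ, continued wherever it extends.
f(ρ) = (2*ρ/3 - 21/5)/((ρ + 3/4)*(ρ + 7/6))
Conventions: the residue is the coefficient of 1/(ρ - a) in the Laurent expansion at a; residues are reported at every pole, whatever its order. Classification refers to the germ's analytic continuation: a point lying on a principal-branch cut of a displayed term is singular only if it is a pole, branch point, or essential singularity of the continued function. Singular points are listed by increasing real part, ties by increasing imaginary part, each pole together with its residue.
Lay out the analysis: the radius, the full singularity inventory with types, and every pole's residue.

Denominator factor (ρ + 7/6): pole of order 1 at -7/6, modulus 7/6.
Denominator factor (ρ + 3/4): pole of order 1 at -3/4, modulus 3/4.
The radius of convergence is the smallest modulus among the singular points: 3/4.
At the order-1 pole -7/6 set g(ρ) = (ρ - (-7/6))*f(ρ) = (2*ρ/3 - 21/5)/(ρ + 3/4).
Simple pole: residue = g(a) at a = -7/6, which is 896/75.
At the order-1 pole -3/4 set g(ρ) = (ρ - (-3/4))*f(ρ) = (2*ρ/3 - 21/5)/(ρ + 7/6).
Simple pole: residue = g(a) at a = -3/4, which is -282/25.
List the singular points by increasing real part (a conjugate pair: the negative imaginary part first).

Radius of convergence at 0: 3/4.
At -7/6: a pole of order 1; residue 896/75.
At -3/4: a pole of order 1; residue -282/25.


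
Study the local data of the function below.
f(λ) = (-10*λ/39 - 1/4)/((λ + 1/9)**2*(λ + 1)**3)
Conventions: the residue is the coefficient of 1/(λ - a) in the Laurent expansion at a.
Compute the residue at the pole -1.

At the order-3 pole -1 set g(λ) = (λ - (-1))^3*f(λ) = (-10*λ/39 - 1/4)/(λ + 1/9)**2.
Order-3 pole: residue = g''(a)/2; g''(-1) = -148959/106496, so the residue is -148959/212992.

The residue is -148959/212992.


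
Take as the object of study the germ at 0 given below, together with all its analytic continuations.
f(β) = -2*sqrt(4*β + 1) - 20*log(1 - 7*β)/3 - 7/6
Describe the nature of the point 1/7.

The point is a logarithmic branch point.

The term (-20/3)*log(1 - β/(1/7)) has argument 1 - 1/7/(1/7) = 0 at 1/7: a logarithmic (infinitely-sheeted) branch point; the remaining terms are analytic or single-valued there.


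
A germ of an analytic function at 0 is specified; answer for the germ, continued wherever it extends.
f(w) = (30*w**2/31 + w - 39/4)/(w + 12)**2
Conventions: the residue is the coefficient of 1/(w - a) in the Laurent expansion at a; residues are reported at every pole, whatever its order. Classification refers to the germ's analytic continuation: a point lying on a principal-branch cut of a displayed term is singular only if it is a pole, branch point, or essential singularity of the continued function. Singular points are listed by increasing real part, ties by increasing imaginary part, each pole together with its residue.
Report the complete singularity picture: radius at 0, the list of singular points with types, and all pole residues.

Radius of convergence at 0: 12.
At -12: a pole of order 2; residue -689/31.

Denominator factor (w + 12)^2: pole of order 2 at -12, modulus 12.
The radius of convergence is the smallest modulus among the singular points: 12.
At the order-2 pole -12 set g(w) = (w - (-12))^2*f(w) = 30*w**2/31 + w - 39/4.
Order-2 pole: residue = g'(a); g'(-12) = -689/31, so the residue is -689/31.


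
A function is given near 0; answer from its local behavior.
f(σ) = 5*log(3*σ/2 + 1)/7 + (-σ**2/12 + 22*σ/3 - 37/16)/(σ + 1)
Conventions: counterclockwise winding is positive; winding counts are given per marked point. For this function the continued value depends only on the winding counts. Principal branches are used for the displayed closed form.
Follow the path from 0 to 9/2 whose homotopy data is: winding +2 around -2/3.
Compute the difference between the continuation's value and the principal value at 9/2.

Continued minus principal equals (20/7)*pi*i.

The rational part is single-valued and drops out of the difference; each branch term changes only by its own monodromy.
(5/7)*log(1 - σ/(-2/3)): each positive loop around -2/3 adds 2*pi*i to the log, so winding +2 contributes (5/7)*(2)*2*pi*i = (20/7)*pi*i.
Summing the contributions at σ = 9/2 gives (20/7)*pi*i.


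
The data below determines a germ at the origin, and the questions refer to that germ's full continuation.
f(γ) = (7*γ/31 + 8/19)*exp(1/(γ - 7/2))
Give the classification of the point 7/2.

The exponent 1/(γ - (7/2)) has a pole at 7/2, so exp(1/(γ - (7/2))) takes every nonzero value near it: an essential singularity (not a pole of any order).

The point is an essential singularity.


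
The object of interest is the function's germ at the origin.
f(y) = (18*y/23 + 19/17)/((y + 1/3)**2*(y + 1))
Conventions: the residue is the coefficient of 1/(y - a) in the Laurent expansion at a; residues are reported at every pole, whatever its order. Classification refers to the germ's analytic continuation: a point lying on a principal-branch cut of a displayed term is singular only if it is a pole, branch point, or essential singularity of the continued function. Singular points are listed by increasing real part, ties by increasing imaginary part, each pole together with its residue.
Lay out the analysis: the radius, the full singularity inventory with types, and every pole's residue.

Radius of convergence at 0: 1/3.
At -1: a pole of order 1; residue 1179/1564.
At -1/3: a pole of order 2; residue -1179/1564.

Denominator factor (y + 1): pole of order 1 at -1, modulus 1.
Denominator factor (y + 1/3)^2: pole of order 2 at -1/3, modulus 1/3.
The radius of convergence is the smallest modulus among the singular points: 1/3.
At the order-1 pole -1 set g(y) = (y - (-1))*f(y) = (18*y/23 + 19/17)/(y + 1/3)**2.
Simple pole: residue = g(a) at a = -1, which is 1179/1564.
At the order-2 pole -1/3 set g(y) = (y - (-1/3))^2*f(y) = (18*y/23 + 19/17)/(y + 1).
Order-2 pole: residue = g'(a); g'(-1/3) = -1179/1564, so the residue is -1179/1564.
List the singular points by increasing real part (a conjugate pair: the negative imaginary part first).


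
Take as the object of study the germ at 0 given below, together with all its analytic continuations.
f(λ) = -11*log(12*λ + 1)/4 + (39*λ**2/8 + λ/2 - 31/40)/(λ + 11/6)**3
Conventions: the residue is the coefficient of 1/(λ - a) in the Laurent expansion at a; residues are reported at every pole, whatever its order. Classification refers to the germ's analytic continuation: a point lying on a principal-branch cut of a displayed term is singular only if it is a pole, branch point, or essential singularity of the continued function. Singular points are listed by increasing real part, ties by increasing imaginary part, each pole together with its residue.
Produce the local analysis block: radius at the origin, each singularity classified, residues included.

Denominator factor (λ + 11/6)^3: pole of order 3 at -11/6, modulus 11/6.
Branch term (-11/4)*log(1 - λ/(-1/12)): its argument vanishes at λ = -1/12, a logarithmic branch point, modulus 1/12.
The radius of convergence is the smallest modulus among the singular points: 1/12.
The branch term is analytic at -11/6 and contributes nothing to the residue; only the rational part matters.
At the order-3 pole -11/6 set g(λ) = (λ - (-11/6))^3*(rational part) = 39*λ**2/8 + λ/2 - 31/40.
Order-3 pole: residue = g''(a)/2; g''(-11/6) = 39/4, so the residue is 39/8.
List the singular points by increasing real part (a conjugate pair: the negative imaginary part first).

Radius of convergence at 0: 1/12.
At -11/6: a pole of order 3; residue 39/8.
At -1/12: a logarithmic branch point.


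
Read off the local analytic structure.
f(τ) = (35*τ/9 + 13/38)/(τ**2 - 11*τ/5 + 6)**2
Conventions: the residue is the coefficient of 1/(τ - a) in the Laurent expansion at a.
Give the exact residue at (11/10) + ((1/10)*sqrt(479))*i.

The factor τ**2 - 11*τ/5 + 6 splits as (τ - a)(τ - a') with a = (11/10) + ((1/10)*sqrt(479))*i, a' = (11/10) - ((1/10)*sqrt(479))*i. At the order-2 pole a set g(τ) = (τ - a)^2*f(τ) = [35*τ/9 + 13/38] / (τ - a')^2.
Order-2 pole: residue = g'(a); g'((11/10) + ((1/10)*sqrt(479))*i) = -((197500/39234411)*sqrt(479))*i, so the residue is -((197500/39234411)*sqrt(479))*i.

The residue is -((197500/39234411)*sqrt(479))*i.


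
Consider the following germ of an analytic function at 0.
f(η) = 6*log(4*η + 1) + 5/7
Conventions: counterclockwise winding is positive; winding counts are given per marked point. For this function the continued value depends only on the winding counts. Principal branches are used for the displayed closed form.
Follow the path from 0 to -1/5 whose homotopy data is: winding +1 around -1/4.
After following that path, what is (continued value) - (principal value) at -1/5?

Continued minus principal equals (12)*pi*i.

The rational part is single-valued and drops out of the difference; each branch term changes only by its own monodromy.
(6)*log(1 - η/(-1/4)): each positive loop around -1/4 adds 2*pi*i to the log, so winding +1 contributes (6)*(1)*2*pi*i = (12)*pi*i.
Summing the contributions at η = -1/5 gives (12)*pi*i.


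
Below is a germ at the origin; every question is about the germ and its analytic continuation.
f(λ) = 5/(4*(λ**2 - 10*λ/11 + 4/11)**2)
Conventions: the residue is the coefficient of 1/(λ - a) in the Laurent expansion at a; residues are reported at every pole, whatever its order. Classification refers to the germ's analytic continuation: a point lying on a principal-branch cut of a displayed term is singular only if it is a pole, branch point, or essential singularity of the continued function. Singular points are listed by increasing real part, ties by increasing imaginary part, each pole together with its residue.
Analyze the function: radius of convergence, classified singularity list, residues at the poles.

Denominator factor (λ**2 - 10*λ/11 + 4/11)^2: discriminant -76/121, complex-conjugate roots (5/11) + ((1/11)*sqrt(19))*i and (5/11) - ((1/11)*sqrt(19))*i; poles of order 2, moduli (2/11)*sqrt(11) and (2/11)*sqrt(11).
The radius of convergence is the smallest modulus among the singular points: (2/11)*sqrt(11).
The factor λ**2 - 10*λ/11 + 4/11 splits as (λ - a)(λ - a') with a = (5/11) - ((1/11)*sqrt(19))*i, a' = (5/11) + ((1/11)*sqrt(19))*i. At the order-2 pole a set g(λ) = (λ - a)^2*f(λ) = [5/4] / (λ - a')^2.
Order-2 pole: residue = g'(a); g'((5/11) - ((1/11)*sqrt(19))*i) = ((6655/5776)*sqrt(19))*i, so the residue is ((6655/5776)*sqrt(19))*i.
The factor λ**2 - 10*λ/11 + 4/11 splits as (λ - a)(λ - a') with a = (5/11) + ((1/11)*sqrt(19))*i, a' = (5/11) - ((1/11)*sqrt(19))*i. At the order-2 pole a set g(λ) = (λ - a)^2*f(λ) = [5/4] / (λ - a')^2.
Order-2 pole: residue = g'(a); g'((5/11) + ((1/11)*sqrt(19))*i) = -((6655/5776)*sqrt(19))*i, so the residue is -((6655/5776)*sqrt(19))*i.
List the singular points by increasing real part (a conjugate pair: the negative imaginary part first).

Radius of convergence at 0: (2/11)*sqrt(11).
At (5/11) - ((1/11)*sqrt(19))*i: a pole of order 2; residue ((6655/5776)*sqrt(19))*i.
At (5/11) + ((1/11)*sqrt(19))*i: a pole of order 2; residue -((6655/5776)*sqrt(19))*i.


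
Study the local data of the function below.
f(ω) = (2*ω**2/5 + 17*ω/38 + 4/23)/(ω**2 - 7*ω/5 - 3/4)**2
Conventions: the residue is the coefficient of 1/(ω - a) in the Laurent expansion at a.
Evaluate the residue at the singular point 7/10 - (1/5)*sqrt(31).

The residue is (40875/6719312)*sqrt(31).

The factor ω**2 - 7*ω/5 - 3/4 splits as (ω - a)(ω - a') with a = 7/10 - (1/5)*sqrt(31), a' = 7/10 + (1/5)*sqrt(31). At the order-2 pole a set g(ω) = (ω - a)^2*f(ω) = [2*ω**2/5 + 17*ω/38 + 4/23] / (ω - a')^2.
Order-2 pole: residue = g'(a); g'(7/10 - (1/5)*sqrt(31)) = (40875/6719312)*sqrt(31), so the residue is (40875/6719312)*sqrt(31).


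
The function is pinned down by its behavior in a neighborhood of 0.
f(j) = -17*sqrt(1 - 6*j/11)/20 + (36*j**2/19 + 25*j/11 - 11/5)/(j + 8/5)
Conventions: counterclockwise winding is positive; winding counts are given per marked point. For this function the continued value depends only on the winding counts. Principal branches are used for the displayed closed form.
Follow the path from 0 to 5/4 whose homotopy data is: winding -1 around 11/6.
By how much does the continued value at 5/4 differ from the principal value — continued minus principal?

Continued minus principal equals (17/220)*sqrt(154).

The rational part is single-valued and drops out of the difference; each branch term changes only by its own monodromy.
(-17/20)*sqrt(1 - j/(11/6)): winding -1 is odd, the square root flips sign, contributing -2*(-17/20)*sqrt(1 - (5/4)/(11/6)) = -2*(-17/20)*sqrt(7/22) = (17/220)*sqrt(154).
Summing the contributions at j = 5/4 gives (17/220)*sqrt(154).


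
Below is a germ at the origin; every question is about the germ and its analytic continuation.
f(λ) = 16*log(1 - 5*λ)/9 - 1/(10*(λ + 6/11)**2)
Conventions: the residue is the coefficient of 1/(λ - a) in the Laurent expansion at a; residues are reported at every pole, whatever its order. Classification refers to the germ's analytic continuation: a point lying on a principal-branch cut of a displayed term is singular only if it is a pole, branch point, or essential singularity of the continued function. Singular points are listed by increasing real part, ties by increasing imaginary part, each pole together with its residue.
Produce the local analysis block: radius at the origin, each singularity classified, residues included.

Radius of convergence at 0: 1/5.
At -6/11: a pole of order 2; residue 0.
At 1/5: a logarithmic branch point.

Denominator factor (λ + 6/11)^2: pole of order 2 at -6/11, modulus 6/11.
Branch term (16/9)*log(1 - λ/(1/5)): its argument vanishes at λ = 1/5, a logarithmic branch point, modulus 1/5.
The radius of convergence is the smallest modulus among the singular points: 1/5.
The branch term is analytic at -6/11 and contributes nothing to the residue; only the rational part matters.
At the order-2 pole -6/11 set g(λ) = (λ - (-6/11))^2*(rational part) = -1/10.
Order-2 pole: residue = g'(a); g'(-6/11) = 0, so the residue is 0.
List the singular points by increasing real part (a conjugate pair: the negative imaginary part first).


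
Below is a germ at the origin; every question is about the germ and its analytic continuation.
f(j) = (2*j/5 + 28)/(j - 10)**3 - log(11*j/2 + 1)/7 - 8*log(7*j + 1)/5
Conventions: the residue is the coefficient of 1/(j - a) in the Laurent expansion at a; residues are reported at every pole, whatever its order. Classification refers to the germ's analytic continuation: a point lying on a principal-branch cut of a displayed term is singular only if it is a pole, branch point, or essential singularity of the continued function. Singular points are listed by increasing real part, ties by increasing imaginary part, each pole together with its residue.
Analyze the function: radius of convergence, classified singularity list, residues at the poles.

Denominator factor (j - 10)^3: pole of order 3 at 10, modulus 10.
Branch term (-1/7)*log(1 - j/(-2/11)): its argument vanishes at j = -2/11, a logarithmic branch point, modulus 2/11.
Branch term (-8/5)*log(1 - j/(-1/7)): its argument vanishes at j = -1/7, a logarithmic branch point, modulus 1/7.
The radius of convergence is the smallest modulus among the singular points: 1/7.
The branch terms are analytic at 10 and contribute nothing to the residue; only the rational part matters.
At the order-3 pole 10 set g(j) = (j - (10))^3*(rational part) = 2*j/5 + 28.
Order-3 pole: residue = g''(a)/2; g''(10) = 0, so the residue is 0.
List the singular points by increasing real part (a conjugate pair: the negative imaginary part first).

Radius of convergence at 0: 1/7.
At -2/11: a logarithmic branch point.
At -1/7: a logarithmic branch point.
At 10: a pole of order 3; residue 0.


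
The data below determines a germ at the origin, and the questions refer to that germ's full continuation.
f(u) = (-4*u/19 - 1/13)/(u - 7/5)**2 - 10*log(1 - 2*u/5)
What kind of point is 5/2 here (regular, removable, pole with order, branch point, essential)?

The point is a logarithmic branch point.

The term (-10)*log(1 - u/(5/2)) has argument 1 - 5/2/(5/2) = 0 at 5/2: a logarithmic (infinitely-sheeted) branch point; the remaining terms are analytic or single-valued there.


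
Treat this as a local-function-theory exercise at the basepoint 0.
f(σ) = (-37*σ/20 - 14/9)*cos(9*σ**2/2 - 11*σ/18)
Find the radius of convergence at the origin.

The factor cos(9*σ**2/2 - 11*σ/18) is entire and contributes no finite singular point.
The polynomial part has no poles.
No finite singular points: the Taylor series at 0 converges everywhere.

The radius of convergence is infinite.


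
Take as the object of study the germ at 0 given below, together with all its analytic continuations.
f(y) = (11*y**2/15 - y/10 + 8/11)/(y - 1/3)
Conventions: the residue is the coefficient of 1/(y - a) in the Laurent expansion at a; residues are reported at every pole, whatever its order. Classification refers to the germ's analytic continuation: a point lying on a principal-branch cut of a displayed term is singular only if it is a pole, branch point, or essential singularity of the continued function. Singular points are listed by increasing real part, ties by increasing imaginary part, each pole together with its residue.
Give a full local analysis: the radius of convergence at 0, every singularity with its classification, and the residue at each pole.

Denominator factor (y - 1/3): pole of order 1 at 1/3, modulus 1/3.
The radius of convergence is the smallest modulus among the singular points: 1/3.
At the order-1 pole 1/3 set g(y) = (y - (1/3))*f(y) = 11*y**2/15 - y/10 + 8/11.
Simple pole: residue = g(a) at a = 1/3, which is 2303/2970.

Radius of convergence at 0: 1/3.
At 1/3: a pole of order 1; residue 2303/2970.


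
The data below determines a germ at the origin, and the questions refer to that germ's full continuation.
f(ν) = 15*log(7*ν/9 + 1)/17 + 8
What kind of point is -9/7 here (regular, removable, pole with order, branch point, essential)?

The point is a logarithmic branch point.

The term (15/17)*log(1 - ν/(-9/7)) has argument 1 - -9/7/(-9/7) = 0 at -9/7: a logarithmic (infinitely-sheeted) branch point; the remaining terms are analytic or single-valued there.


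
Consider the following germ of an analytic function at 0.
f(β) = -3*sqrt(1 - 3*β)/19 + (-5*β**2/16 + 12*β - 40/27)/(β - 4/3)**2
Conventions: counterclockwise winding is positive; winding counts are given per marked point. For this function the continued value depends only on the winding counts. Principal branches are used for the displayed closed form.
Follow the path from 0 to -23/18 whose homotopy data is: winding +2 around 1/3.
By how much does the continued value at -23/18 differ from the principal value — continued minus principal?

The rational part is single-valued and drops out of the difference; each branch term changes only by its own monodromy.
(-3/19)*sqrt(1 - β/(1/3)): winding +2 is even, the square root returns to the same sheet, contribution 0.
Summing the contributions at β = -23/18 gives 0.

Continued minus principal equals 0.


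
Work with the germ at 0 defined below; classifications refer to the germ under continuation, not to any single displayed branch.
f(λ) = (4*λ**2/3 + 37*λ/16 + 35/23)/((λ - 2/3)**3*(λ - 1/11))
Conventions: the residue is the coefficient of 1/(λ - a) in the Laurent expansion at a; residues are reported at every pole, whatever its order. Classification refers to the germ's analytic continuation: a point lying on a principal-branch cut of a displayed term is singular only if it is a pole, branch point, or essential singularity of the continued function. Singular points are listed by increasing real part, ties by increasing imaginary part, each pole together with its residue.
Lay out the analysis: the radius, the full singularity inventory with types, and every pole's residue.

Radius of convergence at 0: 1/11.
At 1/11: a pole of order 1; residue -23050665/2524112.
At 2/3: a pole of order 3; residue 23050665/2524112.

Denominator factor (λ - 2/3)^3: pole of order 3 at 2/3, modulus 2/3.
Denominator factor (λ - 1/11): pole of order 1 at 1/11, modulus 1/11.
The radius of convergence is the smallest modulus among the singular points: 1/11.
At the order-1 pole 1/11 set g(λ) = (λ - (1/11))*f(λ) = (4*λ**2/3 + 37*λ/16 + 35/23)/(λ - 2/3)**3.
Simple pole: residue = g(a) at a = 1/11, which is -23050665/2524112.
At the order-3 pole 2/3 set g(λ) = (λ - (2/3))^3*f(λ) = (4*λ**2/3 + 37*λ/16 + 35/23)/(λ - 1/11).
Order-3 pole: residue = g''(a)/2; g''(2/3) = 23050665/1262056, so the residue is 23050665/2524112.
List the singular points by increasing real part (a conjugate pair: the negative imaginary part first).


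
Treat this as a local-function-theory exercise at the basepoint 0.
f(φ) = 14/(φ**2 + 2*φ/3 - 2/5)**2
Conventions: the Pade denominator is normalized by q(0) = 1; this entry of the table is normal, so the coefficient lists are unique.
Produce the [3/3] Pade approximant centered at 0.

Taylor coefficients needed (expand at 0): a_0 = 175/2, a_1 = 875/3, a_2 = 3500/3, a_3 = 205625/54, a_4 = 7975625/648, a_5 = 6146875/162, a_6 = 83693750/729.
Write the denominator as Q(φ) = 1 + q1*φ + q2*φ^2 + q3*φ^3. Requiring Q*f - P = O(φ^7) with deg P <= 3 kills the coefficients of φ^4..φ^6 in Q*f:
  φ^4: a_4 + q1*a_3 + q2*a_2 + q3*a_1 = 0, i.e. 7975625/648 + (205625/54)*q1 + (3500/3)*q2 + (875/3)*q3 = 0.
  φ^5: a_5 + q1*a_4 + q2*a_3 + q3*a_2 = 0, i.e. 6146875/162 + (7975625/648)*q1 + (205625/54)*q2 + (3500/3)*q3 = 0.
  φ^6: a_6 + q1*a_5 + q2*a_4 + q3*a_3 = 0, i.e. 83693750/729 + (6146875/162)*q1 + (7975625/648)*q2 + (205625/54)*q3 = 0.
Solving this linear system: q1 = -578/141, q2 = 685/846, q3 = 9115/1128.
The numerator is Q*f truncated at degree 3: P0 = a_0 = 175/2; P1 = a_1 + q1*a_0 = -3150/47; P2 = a_2 + q1*a_1 + q2*a_0 = 7875/188; P3 = a_3 + q1*a_2 + q2*a_1 + q3*a_0 = -23625/752.

The Pade approximant has numerator coefficients [175/2, -3150/47, 7875/188, -23625/752]; denominator coefficients [1, -578/141, 685/846, 9115/1128].


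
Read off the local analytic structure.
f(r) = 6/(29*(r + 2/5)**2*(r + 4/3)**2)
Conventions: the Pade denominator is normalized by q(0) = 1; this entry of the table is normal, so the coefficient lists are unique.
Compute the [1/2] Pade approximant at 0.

Taylor coefficients needed (expand at 0): a_0 = 675/928, a_1 = -8775/1856, a_2 = 301725/14848, a_3 = -272025/3712.
Write the denominator as Q(r) = 1 + q1*r + q2*r^2. Requiring Q*f - P = O(r^4) with deg P <= 1 kills the coefficients of r^2..r^3 in Q*f:
  r^2: a_2 + q1*a_1 + q2*a_0 = 0, i.e. 301725/14848 + (-8775/1856)*q1 + (675/928)*q2 = 0.
  r^3: a_3 + q1*a_2 + q2*a_1 = 0, i.e. -272025/3712 + (301725/14848)*q1 + (-8775/1856)*q2 = 0.
Solving this linear system: q1 = 2587/458, q2 = 32161/3664.
The numerator is Q*f truncated at degree 1: P0 = a_0 = 675/928; P1 = a_1 + q1*a_0 = -131625/212512.

The Pade approximant has numerator coefficients [675/928, -131625/212512]; denominator coefficients [1, 2587/458, 32161/3664].


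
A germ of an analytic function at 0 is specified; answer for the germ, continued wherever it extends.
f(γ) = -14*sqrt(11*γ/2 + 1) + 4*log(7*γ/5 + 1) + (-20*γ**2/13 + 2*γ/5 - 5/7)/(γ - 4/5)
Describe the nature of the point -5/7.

The point is a logarithmic branch point.

The term (4)*log(1 - γ/(-5/7)) has argument 1 - -5/7/(-5/7) = 0 at -5/7: a logarithmic (infinitely-sheeted) branch point; the remaining terms are analytic or single-valued there.


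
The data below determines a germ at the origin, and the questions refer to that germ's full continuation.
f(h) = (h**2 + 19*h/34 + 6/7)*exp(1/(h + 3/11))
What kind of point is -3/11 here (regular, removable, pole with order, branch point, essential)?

The exponent 1/(h - (-3/11)) has a pole at -3/11, so exp(1/(h - (-3/11))) takes every nonzero value near it: an essential singularity (not a pole of any order).

The point is an essential singularity.


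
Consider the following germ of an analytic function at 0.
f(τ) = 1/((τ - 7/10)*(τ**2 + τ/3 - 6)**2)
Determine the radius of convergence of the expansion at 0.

The radius of convergence is 7/10.

Denominator factor (τ**2 + τ/3 - 6)^2: discriminant 217/9, real irrational roots -1/6 + (1/6)*sqrt(217) and -1/6 - (1/6)*sqrt(217); poles of order 2, moduli -1/6 + (1/6)*sqrt(217) and 1/6 + (1/6)*sqrt(217).
Denominator factor (τ - 7/10): pole of order 1 at 7/10, modulus 7/10.
The radius of convergence is the smallest modulus among the singular points: 7/10.


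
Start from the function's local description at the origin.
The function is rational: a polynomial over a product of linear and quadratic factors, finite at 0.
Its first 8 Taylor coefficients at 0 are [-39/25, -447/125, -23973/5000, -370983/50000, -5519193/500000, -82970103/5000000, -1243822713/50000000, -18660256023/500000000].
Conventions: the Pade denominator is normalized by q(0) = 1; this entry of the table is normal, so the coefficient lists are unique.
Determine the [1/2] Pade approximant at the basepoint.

The Pade approximant has numerator coefficients [-39/25, -95293/49150]; denominator coefficients [1, -30949/29490, -78767/117960].

Taylor coefficients needed (read off): a_0 = -39/25, a_1 = -447/125, a_2 = -23973/5000, a_3 = -370983/50000.
Write the denominator as Q(κ) = 1 + q1*κ + q2*κ^2. Requiring Q*f - P = O(κ^4) with deg P <= 1 kills the coefficients of κ^2..κ^3 in Q*f:
  κ^2: a_2 + q1*a_1 + q2*a_0 = 0, i.e. -23973/5000 + (-447/125)*q1 + (-39/25)*q2 = 0.
  κ^3: a_3 + q1*a_2 + q2*a_1 = 0, i.e. -370983/50000 + (-23973/5000)*q1 + (-447/125)*q2 = 0.
Solving this linear system: q1 = -30949/29490, q2 = -78767/117960.
The numerator is Q*f truncated at degree 1: P0 = a_0 = -39/25; P1 = a_1 + q1*a_0 = -95293/49150.


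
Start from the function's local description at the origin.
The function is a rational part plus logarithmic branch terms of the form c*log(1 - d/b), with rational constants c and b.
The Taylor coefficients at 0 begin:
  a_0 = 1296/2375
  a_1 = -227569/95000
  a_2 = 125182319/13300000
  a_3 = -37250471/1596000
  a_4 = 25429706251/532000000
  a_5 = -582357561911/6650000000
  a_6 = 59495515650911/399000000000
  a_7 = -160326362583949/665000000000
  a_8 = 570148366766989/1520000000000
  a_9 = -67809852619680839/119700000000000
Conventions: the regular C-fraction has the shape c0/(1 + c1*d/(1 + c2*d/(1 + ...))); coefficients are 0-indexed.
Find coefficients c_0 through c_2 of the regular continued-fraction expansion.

The regular C-fraction coefficients are [1296/2375, 227569/51840, -38040977479/82580238720].

Taylor coefficients (read off): a_0 = 1296/2375, a_1 = -227569/95000, a_2 = 125182319/13300000.
c0 = a_0 = 1296/2375. Peel one level at a time: if S = 1 + c*d/S' with S'(0) = 1, then c is the d-coefficient of S and S' = c*d/(S - 1).
S_1 = c0/f = 1 + (227569/51840)*d + (38040977479/18811699200)*d^2 + ...; c1 = 227569/51840.
S_2 = c1*d/(S_1 - 1) = 1 + (-38040977479/82580238720)*d + ...; c2 = -38040977479/82580238720.


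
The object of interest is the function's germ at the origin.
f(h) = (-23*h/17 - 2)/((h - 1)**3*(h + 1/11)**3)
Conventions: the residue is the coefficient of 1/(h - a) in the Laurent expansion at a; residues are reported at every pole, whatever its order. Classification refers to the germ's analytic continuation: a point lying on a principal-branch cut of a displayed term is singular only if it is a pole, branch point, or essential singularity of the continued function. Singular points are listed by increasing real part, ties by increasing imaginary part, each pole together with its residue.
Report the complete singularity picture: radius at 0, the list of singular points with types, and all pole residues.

Denominator factor (h - 1)^3: pole of order 3 at 1, modulus 1.
Denominator factor (h + 1/11)^3: pole of order 3 at -1/11, modulus 1/11.
The radius of convergence is the smallest modulus among the singular points: 1/11.
At the order-3 pole -1/11 set g(h) = (h - (-1/11))^3*f(h) = (-23*h/17 - 2)/(h - 1)**3.
Order-3 pole: residue = g''(a)/2; g''(-1/11) = 2386483/117504, so the residue is 2386483/235008.
At the order-3 pole 1 set g(h) = (h - (1))^3*f(h) = (-23*h/17 - 2)/(h + 1/11)**3.
Order-3 pole: residue = g''(a)/2; g''(1) = -2386483/117504, so the residue is -2386483/235008.
List the singular points by increasing real part (a conjugate pair: the negative imaginary part first).

Radius of convergence at 0: 1/11.
At -1/11: a pole of order 3; residue 2386483/235008.
At 1: a pole of order 3; residue -2386483/235008.


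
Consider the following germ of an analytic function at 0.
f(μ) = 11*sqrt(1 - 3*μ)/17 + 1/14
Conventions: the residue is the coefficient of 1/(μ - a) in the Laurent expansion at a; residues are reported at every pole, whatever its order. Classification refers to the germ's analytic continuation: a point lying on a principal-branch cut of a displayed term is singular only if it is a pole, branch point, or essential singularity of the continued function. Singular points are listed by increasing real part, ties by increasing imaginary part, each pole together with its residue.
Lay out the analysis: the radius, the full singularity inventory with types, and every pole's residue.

Radius of convergence at 0: 1/3.
At 1/3: an algebraic (square-root) branch point.

Branch term (11/17)*sqrt(1 - μ/(1/3)): its argument vanishes at μ = 1/3, a square-root branch point, modulus 1/3.
The radius of convergence is the smallest modulus among the singular points: 1/3.


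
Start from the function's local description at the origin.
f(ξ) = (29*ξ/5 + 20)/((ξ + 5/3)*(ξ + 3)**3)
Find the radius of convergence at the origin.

The radius of convergence is 5/3.

Denominator factor (ξ + 3)^3: pole of order 3 at -3, modulus 3.
Denominator factor (ξ + 5/3): pole of order 1 at -5/3, modulus 5/3.
The radius of convergence is the smallest modulus among the singular points: 5/3.


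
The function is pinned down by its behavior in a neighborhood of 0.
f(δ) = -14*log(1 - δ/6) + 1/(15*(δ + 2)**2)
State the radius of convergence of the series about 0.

Denominator factor (δ + 2)^2: pole of order 2 at -2, modulus 2.
Branch term (-14)*log(1 - δ/(6)): its argument vanishes at δ = 6, a logarithmic branch point, modulus 6.
The radius of convergence is the smallest modulus among the singular points: 2.

The radius of convergence is 2.


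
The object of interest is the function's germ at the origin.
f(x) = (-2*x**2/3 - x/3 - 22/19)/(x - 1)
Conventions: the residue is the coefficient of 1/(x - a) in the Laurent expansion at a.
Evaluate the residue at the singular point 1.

The residue is -41/19.

At the order-1 pole 1 set g(x) = (x - (1))*f(x) = -2*x**2/3 - x/3 - 22/19.
Simple pole: residue = g(a) at a = 1, which is -41/19.


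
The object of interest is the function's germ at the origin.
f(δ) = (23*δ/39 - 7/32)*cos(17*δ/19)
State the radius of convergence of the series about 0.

The radius of convergence is infinite.

The factor cos(17*δ/19) is entire and contributes no finite singular point.
The polynomial part has no poles.
No finite singular points: the Taylor series at 0 converges everywhere.


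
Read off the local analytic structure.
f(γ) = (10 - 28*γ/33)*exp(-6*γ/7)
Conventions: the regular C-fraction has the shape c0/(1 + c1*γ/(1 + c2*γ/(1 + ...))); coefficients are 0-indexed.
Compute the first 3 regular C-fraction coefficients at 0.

Taylor coefficients (expand at 0): a_0 = 10, a_1 = -2176/231, a_2 = 2372/539.
c0 = a_0 = 10. Peel one level at a time: if S = 1 + c*γ/S' with S'(0) = 1, then c is the γ-coefficient of S and S' = c*γ/(S - 1).
S_1 = c0/f = 1 + (1088/1155)*γ + (596674/1334025)*γ^2 + ...; c1 = 1088/1155.
S_2 = c1*γ/(S_1 - 1) = 1 + (-298337/628320)*γ + ...; c2 = -298337/628320.

The regular C-fraction coefficients are [10, 1088/1155, -298337/628320].


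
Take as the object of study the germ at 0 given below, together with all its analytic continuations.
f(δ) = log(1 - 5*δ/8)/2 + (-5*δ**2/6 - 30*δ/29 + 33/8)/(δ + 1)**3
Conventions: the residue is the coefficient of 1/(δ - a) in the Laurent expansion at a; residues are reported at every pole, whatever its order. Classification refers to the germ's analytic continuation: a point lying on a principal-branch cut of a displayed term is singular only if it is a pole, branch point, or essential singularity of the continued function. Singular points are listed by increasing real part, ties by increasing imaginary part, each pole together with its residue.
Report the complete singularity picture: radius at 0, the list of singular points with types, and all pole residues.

Radius of convergence at 0: 1.
At -1: a pole of order 3; residue -5/6.
At 8/5: a logarithmic branch point.

Denominator factor (δ + 1)^3: pole of order 3 at -1, modulus 1.
Branch term (1/2)*log(1 - δ/(8/5)): its argument vanishes at δ = 8/5, a logarithmic branch point, modulus 8/5.
The radius of convergence is the smallest modulus among the singular points: 1.
The branch term is analytic at -1 and contributes nothing to the residue; only the rational part matters.
At the order-3 pole -1 set g(δ) = (δ - (-1))^3*(rational part) = -5*δ**2/6 - 30*δ/29 + 33/8.
Order-3 pole: residue = g''(a)/2; g''(-1) = -5/3, so the residue is -5/6.
List the singular points by increasing real part (a conjugate pair: the negative imaginary part first).


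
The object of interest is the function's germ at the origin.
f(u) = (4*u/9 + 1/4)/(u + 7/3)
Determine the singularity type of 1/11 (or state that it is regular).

The point is a regular point.

Denominator factors: u + 7/3 = 80/33 at u = 1/11 — none vanishes.
So the germ continues analytically to 1/11.


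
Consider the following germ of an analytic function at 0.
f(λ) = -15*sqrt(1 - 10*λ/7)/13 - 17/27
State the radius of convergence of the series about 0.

Branch term (-15/13)*sqrt(1 - λ/(7/10)): its argument vanishes at λ = 7/10, a square-root branch point, modulus 7/10.
The radius of convergence is the smallest modulus among the singular points: 7/10.

The radius of convergence is 7/10.


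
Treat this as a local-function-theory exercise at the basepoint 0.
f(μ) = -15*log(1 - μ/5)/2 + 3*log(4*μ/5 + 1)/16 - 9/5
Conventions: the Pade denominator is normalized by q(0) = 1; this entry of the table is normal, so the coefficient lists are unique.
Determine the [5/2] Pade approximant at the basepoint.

Taylor coefficients needed (expand at 0): a_0 = -9/5, a_1 = 33/20, a_2 = 9/100, a_3 = 13/250, a_4 = -81/5000, a_5 = 399/31250, a_6 = -507/62500, a_7 = 6159/1093750.
Write the denominator as Q(μ) = 1 + q1*μ + q2*μ^2. Requiring Q*f - P = O(μ^8) with deg P <= 5 kills the coefficients of μ^6..μ^7 in Q*f:
  μ^6: a_6 + q1*a_5 + q2*a_4 = 0, i.e. -507/62500 + (399/31250)*q1 + (-81/5000)*q2 = 0.
  μ^7: a_7 + q1*a_6 + q2*a_5 = 0, i.e. 6159/1093750 + (-507/62500)*q1 + (399/31250)*q2 = 0.
Solving this linear system: q1 = 75046/192059, q2 = -26446/137185.
The numerator is Q*f truncated at degree 5: P0 = a_0 = -9/5; P1 = a_1 + q1*a_0 = 3636291/3841180; P2 = a_2 + q1*a_1 + q2*a_0 = 20775513/19205900; P3 = a_3 + q1*a_2 + q2*a_1 = -11087263/48014750; P4 = a_4 + q1*a_3 + q2*a_2 = -12705799/960295000; P5 = a_5 + q1*a_4 + q2*a_3 = -43050293/12003687500.

The Pade approximant has numerator coefficients [-9/5, 3636291/3841180, 20775513/19205900, -11087263/48014750, -12705799/960295000, -43050293/12003687500]; denominator coefficients [1, 75046/192059, -26446/137185].


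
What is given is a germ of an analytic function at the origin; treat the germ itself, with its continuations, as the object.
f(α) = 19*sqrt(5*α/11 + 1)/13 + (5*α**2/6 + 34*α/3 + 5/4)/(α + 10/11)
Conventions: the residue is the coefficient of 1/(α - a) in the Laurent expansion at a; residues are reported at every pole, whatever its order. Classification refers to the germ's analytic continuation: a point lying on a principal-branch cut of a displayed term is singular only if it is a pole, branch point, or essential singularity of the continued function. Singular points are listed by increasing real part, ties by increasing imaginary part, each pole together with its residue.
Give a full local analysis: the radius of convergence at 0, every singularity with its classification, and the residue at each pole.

Denominator factor (α + 10/11): pole of order 1 at -10/11, modulus 10/11.
Branch term (19/13)*sqrt(1 - α/(-11/5)): its argument vanishes at α = -11/5, a square-root branch point, modulus 11/5.
The radius of convergence is the smallest modulus among the singular points: 10/11.
The branch term is analytic at -10/11 and contributes nothing to the residue; only the rational part matters.
At the order-1 pole -10/11 set g(α) = (α - (-10/11))*(rational part) = 5*α**2/6 + 34*α/3 + 5/4.
Simple pole: residue = g(a) at a = -10/11, which is -12145/1452.
List the singular points by increasing real part (a conjugate pair: the negative imaginary part first).

Radius of convergence at 0: 10/11.
At -11/5: an algebraic (square-root) branch point.
At -10/11: a pole of order 1; residue -12145/1452.
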